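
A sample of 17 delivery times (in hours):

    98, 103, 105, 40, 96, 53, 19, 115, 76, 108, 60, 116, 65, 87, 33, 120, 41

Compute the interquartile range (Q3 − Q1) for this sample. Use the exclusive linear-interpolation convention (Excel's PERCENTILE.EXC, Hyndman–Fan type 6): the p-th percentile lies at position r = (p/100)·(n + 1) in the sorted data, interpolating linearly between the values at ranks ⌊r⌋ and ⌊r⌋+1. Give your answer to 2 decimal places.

Sorted: 19, 33, 40, 41, 53, 60, 65, 76, 87, 96, 98, 103, 105, 108, 115, 116, 120.
n = 17.
P25: r = 4.5; ranks 4–5 are 41, 53; interpolating gives 47.
P75: r = 13.5; ranks 13–14 are 105, 108; interpolating gives 106.5.
Difference: 106.5 − 47 = 59.5.

59.50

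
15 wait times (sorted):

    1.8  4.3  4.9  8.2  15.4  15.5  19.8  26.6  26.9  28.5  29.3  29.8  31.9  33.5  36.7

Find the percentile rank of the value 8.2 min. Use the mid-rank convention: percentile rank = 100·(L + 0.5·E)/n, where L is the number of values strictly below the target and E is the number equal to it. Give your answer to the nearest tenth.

23.3

Count below 8.2: L = 3; count equal: E = 1; n = 15.
Percentile rank = 100·(3 + 0.5·1)/15 = 100·3.5/15 = 23.33.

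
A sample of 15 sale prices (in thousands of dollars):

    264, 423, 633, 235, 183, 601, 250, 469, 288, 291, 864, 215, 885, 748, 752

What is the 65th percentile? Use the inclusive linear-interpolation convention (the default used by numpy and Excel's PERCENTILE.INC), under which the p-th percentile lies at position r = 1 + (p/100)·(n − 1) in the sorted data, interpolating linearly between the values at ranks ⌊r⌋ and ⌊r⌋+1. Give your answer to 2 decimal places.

Sorted: 183, 215, 235, 250, 264, 288, 291, 423, 469, 601, 633, 748, 752, 864, 885.
n = 15.
r = 1 + (65/100)·(15 − 1) = 1 + 9.1 = 10.1.
Rank 10 is 601 and rank 11 is 633.
Interpolate: 601 + 0.1·(633 − 601) = 601 + 0.1·32 = 604.2.

604.20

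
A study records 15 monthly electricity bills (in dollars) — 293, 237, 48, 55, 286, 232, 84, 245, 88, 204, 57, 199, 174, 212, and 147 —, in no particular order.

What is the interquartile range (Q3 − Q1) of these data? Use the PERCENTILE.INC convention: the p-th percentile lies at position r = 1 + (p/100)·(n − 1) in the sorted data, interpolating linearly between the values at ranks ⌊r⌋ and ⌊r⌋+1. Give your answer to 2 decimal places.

148.50

Sorted: 48, 55, 57, 84, 88, 147, 174, 199, 204, 212, 232, 237, 245, 286, 293.
n = 15.
P25: r = 4.5; ranks 4–5 are 84, 88; interpolating gives 86.
P75: r = 11.5; ranks 11–12 are 232, 237; interpolating gives 234.5.
Difference: 234.5 − 86 = 148.5.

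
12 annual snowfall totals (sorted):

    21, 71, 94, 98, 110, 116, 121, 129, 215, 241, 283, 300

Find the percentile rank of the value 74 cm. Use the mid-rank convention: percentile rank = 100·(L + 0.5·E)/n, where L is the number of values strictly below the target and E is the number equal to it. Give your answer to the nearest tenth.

Count below 74: L = 2; count equal: E = 0; n = 12.
Percentile rank = 100·(2 + 0.5·0)/12 = 100·2/12 = 16.67.

16.7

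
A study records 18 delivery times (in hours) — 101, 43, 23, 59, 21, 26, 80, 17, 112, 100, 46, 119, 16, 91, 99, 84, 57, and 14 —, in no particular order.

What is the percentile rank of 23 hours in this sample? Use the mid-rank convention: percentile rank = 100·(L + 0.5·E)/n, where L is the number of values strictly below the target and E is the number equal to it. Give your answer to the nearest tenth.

25.0

Sorted: 14, 16, 17, 21, 23, 26, 43, 46, 57, 59, 80, 84, 91, 99, 100, 101, 112, 119.
Count below 23: L = 4; count equal: E = 1; n = 18.
Percentile rank = 100·(4 + 0.5·1)/18 = 100·4.5/18 = 25.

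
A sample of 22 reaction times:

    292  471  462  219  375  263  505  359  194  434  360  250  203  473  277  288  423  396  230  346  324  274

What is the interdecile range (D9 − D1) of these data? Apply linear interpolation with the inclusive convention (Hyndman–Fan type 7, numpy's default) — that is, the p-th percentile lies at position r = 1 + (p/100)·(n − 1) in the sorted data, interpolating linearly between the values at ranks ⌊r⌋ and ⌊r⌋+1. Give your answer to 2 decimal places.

250.00

Sorted: 194, 203, 219, 230, 250, 263, 274, 277, 288, 292, 324, 346, 359, 360, 375, 396, 423, 434, 462, 471, 473, 505.
n = 22.
P10: r = 3.1; ranks 3–4 are 219, 230; interpolating gives 220.1.
P90: r = 19.9; ranks 19–20 are 462, 471; interpolating gives 470.1.
Difference: 470.1 − 220.1 = 250.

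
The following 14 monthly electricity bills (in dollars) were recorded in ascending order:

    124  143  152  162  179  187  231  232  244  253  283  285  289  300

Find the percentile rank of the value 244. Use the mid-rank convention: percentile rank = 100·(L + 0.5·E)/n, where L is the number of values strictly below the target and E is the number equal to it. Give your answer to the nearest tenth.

60.7

Count below 244: L = 8; count equal: E = 1; n = 14.
Percentile rank = 100·(8 + 0.5·1)/14 = 100·8.5/14 = 60.71.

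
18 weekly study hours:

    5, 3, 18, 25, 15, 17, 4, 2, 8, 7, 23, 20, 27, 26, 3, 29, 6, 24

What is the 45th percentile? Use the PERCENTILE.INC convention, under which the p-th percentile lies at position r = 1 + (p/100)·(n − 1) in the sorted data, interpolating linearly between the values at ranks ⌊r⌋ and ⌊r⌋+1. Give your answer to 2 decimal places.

Sorted: 2, 3, 3, 4, 5, 6, 7, 8, 15, 17, 18, 20, 23, 24, 25, 26, 27, 29.
n = 18.
r = 1 + (45/100)·(18 − 1) = 1 + 7.65 = 8.65.
Rank 8 is 8 and rank 9 is 15.
Interpolate: 8 + 0.65·(15 − 8) = 8 + 0.65·7 = 12.55.

12.55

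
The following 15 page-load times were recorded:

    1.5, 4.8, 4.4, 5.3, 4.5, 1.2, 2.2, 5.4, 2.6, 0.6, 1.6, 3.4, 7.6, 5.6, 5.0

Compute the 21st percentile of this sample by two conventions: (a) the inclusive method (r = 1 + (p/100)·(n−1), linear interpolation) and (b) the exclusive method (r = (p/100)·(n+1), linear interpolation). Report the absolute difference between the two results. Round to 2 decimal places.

0.06

Sorted: 0.6, 1.2, 1.5, 1.6, 2.2, 2.6, 3.4, 4.4, 4.5, 4.8, 5.0, 5.3, 5.4, 5.6, 7.6.
n = 15.
(a) r = 3.94; between ranks 3 (1.5) and 4 (1.6): 1.594.
(b) r = 3.36; between ranks 3 (1.5) and 4 (1.6): 1.536.
|1.594 − 1.536| = 0.058.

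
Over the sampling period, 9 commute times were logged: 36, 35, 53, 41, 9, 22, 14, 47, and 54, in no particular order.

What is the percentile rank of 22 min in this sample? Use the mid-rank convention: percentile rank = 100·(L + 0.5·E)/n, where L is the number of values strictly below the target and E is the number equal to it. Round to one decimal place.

27.8

Sorted: 9, 14, 22, 35, 36, 41, 47, 53, 54.
Count below 22: L = 2; count equal: E = 1; n = 9.
Percentile rank = 100·(2 + 0.5·1)/9 = 100·2.5/9 = 27.78.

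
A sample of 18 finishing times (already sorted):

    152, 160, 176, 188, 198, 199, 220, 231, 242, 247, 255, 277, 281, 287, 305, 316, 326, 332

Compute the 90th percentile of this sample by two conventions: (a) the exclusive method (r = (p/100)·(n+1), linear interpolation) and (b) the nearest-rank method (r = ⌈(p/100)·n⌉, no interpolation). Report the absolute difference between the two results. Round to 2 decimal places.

n = 18.
(a) r = 17.1; between ranks 17 (326) and 18 (332): 326.6.
(b) the nearest-rank method: rank 17 → 326.
|326.6 − 326| = 0.6.

0.60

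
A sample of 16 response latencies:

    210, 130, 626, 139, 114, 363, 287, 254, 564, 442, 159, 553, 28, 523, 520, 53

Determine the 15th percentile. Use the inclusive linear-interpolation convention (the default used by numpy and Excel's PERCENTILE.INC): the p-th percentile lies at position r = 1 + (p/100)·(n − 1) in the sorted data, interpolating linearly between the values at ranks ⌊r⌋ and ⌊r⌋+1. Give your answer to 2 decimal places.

118.00

Sorted: 28, 53, 114, 130, 139, 159, 210, 254, 287, 363, 442, 520, 523, 553, 564, 626.
n = 16.
r = 1 + (15/100)·(16 − 1) = 1 + 2.25 = 3.25.
Rank 3 is 114 and rank 4 is 130.
Interpolate: 114 + 0.25·(130 − 114) = 114 + 0.25·16 = 118.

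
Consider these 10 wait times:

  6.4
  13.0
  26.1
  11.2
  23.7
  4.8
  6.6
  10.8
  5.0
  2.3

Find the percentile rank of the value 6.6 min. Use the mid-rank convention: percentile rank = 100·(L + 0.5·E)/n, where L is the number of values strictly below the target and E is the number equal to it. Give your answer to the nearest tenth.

Sorted: 2.3, 4.8, 5.0, 6.4, 6.6, 10.8, 11.2, 13.0, 23.7, 26.1.
Count below 6.6: L = 4; count equal: E = 1; n = 10.
Percentile rank = 100·(4 + 0.5·1)/10 = 100·4.5/10 = 45.

45.0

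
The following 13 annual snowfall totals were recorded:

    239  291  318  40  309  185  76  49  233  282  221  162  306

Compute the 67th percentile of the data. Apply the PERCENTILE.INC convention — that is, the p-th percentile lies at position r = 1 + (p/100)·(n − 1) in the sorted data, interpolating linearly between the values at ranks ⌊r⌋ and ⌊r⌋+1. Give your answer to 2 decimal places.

282.36

Sorted: 40, 49, 76, 162, 185, 221, 233, 239, 282, 291, 306, 309, 318.
n = 13.
r = 1 + (67/100)·(13 − 1) = 1 + 8.04 = 9.04.
Rank 9 is 282 and rank 10 is 291.
Interpolate: 282 + 0.04·(291 − 282) = 282 + 0.04·9 = 282.36.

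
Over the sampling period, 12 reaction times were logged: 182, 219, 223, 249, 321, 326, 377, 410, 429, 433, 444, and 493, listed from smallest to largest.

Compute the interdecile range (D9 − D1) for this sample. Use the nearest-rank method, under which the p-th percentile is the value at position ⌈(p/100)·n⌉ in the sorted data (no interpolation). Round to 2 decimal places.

n = 12.
P10: rank ⌈10/100·12⌉ = 2 → 219.
P90: rank ⌈90/100·12⌉ = 11 → 444.
Difference: 444 − 219 = 225.

225.00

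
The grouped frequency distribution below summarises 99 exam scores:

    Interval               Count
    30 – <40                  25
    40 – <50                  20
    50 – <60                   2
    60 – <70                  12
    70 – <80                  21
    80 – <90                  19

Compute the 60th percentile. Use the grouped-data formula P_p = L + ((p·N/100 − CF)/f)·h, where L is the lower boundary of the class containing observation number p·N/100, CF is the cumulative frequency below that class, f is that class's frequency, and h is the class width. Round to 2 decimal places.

N = 99; target position k = 60/100 · 99 = 59.4.
Cumulative frequencies: 25, 45, 47, 59, 80, 99.
Observation 59.4 falls in the class 70 – <80.
L = 70, CF = 59, f = 21, h = 10.
P60 = 70 + ((59.4 − 59)/21)·10 = 70 + 0.190476 = 70.1905.

70.19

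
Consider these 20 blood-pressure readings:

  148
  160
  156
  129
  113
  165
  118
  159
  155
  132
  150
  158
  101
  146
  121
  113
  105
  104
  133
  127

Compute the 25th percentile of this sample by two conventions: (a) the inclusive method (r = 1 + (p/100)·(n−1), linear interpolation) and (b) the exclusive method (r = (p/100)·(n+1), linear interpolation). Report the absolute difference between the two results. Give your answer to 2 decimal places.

Sorted: 101, 104, 105, 113, 113, 118, 121, 127, 129, 132, 133, 146, 148, 150, 155, 156, 158, 159, 160, 165.
n = 20.
(a) r = 5.75; between ranks 5 (113) and 6 (118): 116.75.
(b) r = 5.25; between ranks 5 (113) and 6 (118): 114.25.
|116.75 − 114.25| = 2.5.

2.50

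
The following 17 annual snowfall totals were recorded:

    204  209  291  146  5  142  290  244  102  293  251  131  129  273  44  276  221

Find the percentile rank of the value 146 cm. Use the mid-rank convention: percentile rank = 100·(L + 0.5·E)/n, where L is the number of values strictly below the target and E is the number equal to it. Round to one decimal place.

Sorted: 5, 44, 102, 129, 131, 142, 146, 204, 209, 221, 244, 251, 273, 276, 290, 291, 293.
Count below 146: L = 6; count equal: E = 1; n = 17.
Percentile rank = 100·(6 + 0.5·1)/17 = 100·6.5/17 = 38.24.

38.2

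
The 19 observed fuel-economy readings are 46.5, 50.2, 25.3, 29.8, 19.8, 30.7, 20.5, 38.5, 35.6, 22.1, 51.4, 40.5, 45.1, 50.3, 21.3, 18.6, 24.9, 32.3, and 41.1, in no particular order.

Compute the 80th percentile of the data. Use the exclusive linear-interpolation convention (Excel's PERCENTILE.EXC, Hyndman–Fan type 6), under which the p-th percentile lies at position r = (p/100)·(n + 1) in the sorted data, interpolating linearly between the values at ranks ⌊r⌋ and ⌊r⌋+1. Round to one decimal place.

46.5

Sorted: 18.6, 19.8, 20.5, 21.3, 22.1, 24.9, 25.3, 29.8, 30.7, 32.3, 35.6, 38.5, 40.5, 41.1, 45.1, 46.5, 50.2, 50.3, 51.4.
n = 19.
r = (80/100)·(19 + 1) = 16.
r is an integer, so P80 is the value at rank 16: 46.5.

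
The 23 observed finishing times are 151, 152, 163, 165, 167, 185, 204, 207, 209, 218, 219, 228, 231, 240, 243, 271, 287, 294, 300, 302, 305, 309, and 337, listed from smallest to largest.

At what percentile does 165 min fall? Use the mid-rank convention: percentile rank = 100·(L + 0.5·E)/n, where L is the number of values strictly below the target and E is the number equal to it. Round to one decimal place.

15.2

Count below 165: L = 3; count equal: E = 1; n = 23.
Percentile rank = 100·(3 + 0.5·1)/23 = 100·3.5/23 = 15.22.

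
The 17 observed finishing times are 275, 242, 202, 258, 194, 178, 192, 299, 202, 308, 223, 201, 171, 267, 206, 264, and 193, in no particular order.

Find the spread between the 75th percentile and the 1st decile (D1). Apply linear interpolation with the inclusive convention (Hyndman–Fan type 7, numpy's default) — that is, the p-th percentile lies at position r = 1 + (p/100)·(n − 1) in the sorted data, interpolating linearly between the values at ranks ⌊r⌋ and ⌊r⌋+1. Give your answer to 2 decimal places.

77.60

Sorted: 171, 178, 192, 193, 194, 201, 202, 202, 206, 223, 242, 258, 264, 267, 275, 299, 308.
n = 17.
P10: r = 2.6; ranks 2–3 are 178, 192; interpolating gives 186.4.
P75: r = 13 (integer) → 264.
Difference: 264 − 186.4 = 77.6.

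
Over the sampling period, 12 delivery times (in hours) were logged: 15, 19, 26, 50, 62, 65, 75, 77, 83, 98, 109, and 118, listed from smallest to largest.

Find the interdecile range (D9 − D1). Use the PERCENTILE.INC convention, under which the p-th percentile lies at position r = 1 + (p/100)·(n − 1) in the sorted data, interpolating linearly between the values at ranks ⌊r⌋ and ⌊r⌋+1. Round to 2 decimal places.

88.20

n = 12.
P10: r = 2.1; ranks 2–3 are 19, 26; interpolating gives 19.7.
P90: r = 10.9; ranks 10–11 are 98, 109; interpolating gives 107.9.
Difference: 107.9 − 19.7 = 88.2.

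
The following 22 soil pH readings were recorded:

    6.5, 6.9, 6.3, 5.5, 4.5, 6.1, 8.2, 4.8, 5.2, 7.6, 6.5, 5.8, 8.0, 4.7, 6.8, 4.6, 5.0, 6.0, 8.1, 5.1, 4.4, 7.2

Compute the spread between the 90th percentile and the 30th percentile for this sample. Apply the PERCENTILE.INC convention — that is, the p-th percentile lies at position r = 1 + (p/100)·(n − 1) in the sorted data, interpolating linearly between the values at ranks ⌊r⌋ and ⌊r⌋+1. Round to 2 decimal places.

2.83

Sorted: 4.4, 4.5, 4.6, 4.7, 4.8, 5.0, 5.1, 5.2, 5.5, 5.8, 6.0, 6.1, 6.3, 6.5, 6.5, 6.8, 6.9, 7.2, 7.6, 8.0, 8.1, 8.2.
n = 22.
P30: r = 7.3; ranks 7–8 are 5.1, 5.2; interpolating gives 5.13.
P90: r = 19.9; ranks 19–20 are 7.6, 8.0; interpolating gives 7.96.
Difference: 7.96 − 5.13 = 2.83.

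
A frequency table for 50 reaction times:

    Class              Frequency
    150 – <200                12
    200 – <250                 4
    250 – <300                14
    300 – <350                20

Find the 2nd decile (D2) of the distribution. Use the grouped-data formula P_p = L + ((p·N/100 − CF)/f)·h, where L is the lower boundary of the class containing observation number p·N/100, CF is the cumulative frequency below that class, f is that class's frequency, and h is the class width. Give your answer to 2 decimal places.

191.67

N = 50; target position k = 20/100 · 50 = 10.
Cumulative frequencies: 12, 16, 30, 50.
Observation 10 falls in the class 150 – <200.
L = 150, CF = 0, f = 12, h = 50.
P20 = 150 + ((10 − 0)/12)·50 = 150 + 41.6667 = 191.667.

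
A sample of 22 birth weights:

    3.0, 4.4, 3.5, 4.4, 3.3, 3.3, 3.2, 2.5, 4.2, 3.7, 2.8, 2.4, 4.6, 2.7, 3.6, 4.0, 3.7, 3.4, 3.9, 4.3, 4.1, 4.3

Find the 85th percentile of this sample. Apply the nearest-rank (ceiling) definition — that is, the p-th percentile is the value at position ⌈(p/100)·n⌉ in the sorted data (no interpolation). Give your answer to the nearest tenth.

Sorted: 2.4, 2.5, 2.7, 2.8, 3.0, 3.2, 3.3, 3.3, 3.4, 3.5, 3.6, 3.7, 3.7, 3.9, 4.0, 4.1, 4.2, 4.3, 4.3, 4.4, 4.4, 4.6.
n = 22.
Position = ⌈85/100 · 22⌉ = ⌈18.7⌉ = 19.
The value at rank 19 is 4.3.

4.3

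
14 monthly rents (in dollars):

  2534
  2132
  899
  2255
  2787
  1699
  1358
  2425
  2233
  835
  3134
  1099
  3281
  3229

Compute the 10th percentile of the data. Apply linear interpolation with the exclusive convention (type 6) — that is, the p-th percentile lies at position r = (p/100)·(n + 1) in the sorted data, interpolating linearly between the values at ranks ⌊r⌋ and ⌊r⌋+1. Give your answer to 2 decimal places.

Sorted: 835, 899, 1099, 1358, 1699, 2132, 2233, 2255, 2425, 2534, 2787, 3134, 3229, 3281.
n = 14.
r = (10/100)·(14 + 1) = 1.5.
Rank 1 is 835 and rank 2 is 899.
Interpolate: 835 + 0.5·(899 − 835) = 835 + 0.5·64 = 867.

867.00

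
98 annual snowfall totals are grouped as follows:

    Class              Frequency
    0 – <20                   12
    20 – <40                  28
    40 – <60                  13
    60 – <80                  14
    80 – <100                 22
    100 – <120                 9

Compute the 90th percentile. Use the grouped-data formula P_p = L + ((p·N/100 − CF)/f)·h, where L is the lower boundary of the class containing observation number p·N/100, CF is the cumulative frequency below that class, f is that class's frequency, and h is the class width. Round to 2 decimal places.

99.27

N = 98; target position k = 90/100 · 98 = 88.2.
Cumulative frequencies: 12, 40, 53, 67, 89, 98.
Observation 88.2 falls in the class 80 – <100.
L = 80, CF = 67, f = 22, h = 20.
P90 = 80 + ((88.2 − 67)/22)·20 = 80 + 19.2727 = 99.2727.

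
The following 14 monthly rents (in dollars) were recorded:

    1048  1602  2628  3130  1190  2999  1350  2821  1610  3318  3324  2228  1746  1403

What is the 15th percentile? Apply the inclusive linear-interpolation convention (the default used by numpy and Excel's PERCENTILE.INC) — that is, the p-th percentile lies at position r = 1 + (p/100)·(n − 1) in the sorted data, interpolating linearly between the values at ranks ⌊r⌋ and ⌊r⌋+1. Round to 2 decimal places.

Sorted: 1048, 1190, 1350, 1403, 1602, 1610, 1746, 2228, 2628, 2821, 2999, 3130, 3318, 3324.
n = 14.
r = 1 + (15/100)·(14 − 1) = 1 + 1.95 = 2.95.
Rank 2 is 1190 and rank 3 is 1350.
Interpolate: 1190 + 0.95·(1350 − 1190) = 1190 + 0.95·160 = 1342.

1342.00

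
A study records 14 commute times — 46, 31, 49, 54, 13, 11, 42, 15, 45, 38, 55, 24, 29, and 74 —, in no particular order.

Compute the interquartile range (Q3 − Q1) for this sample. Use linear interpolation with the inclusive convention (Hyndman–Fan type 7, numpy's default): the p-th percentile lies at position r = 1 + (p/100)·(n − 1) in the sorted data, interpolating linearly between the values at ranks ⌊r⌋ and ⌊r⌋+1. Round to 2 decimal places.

Sorted: 11, 13, 15, 24, 29, 31, 38, 42, 45, 46, 49, 54, 55, 74.
n = 14.
P25: r = 4.25; ranks 4–5 are 24, 29; interpolating gives 25.25.
P75: r = 10.75; ranks 10–11 are 46, 49; interpolating gives 48.25.
Difference: 48.25 − 25.25 = 23.

23.00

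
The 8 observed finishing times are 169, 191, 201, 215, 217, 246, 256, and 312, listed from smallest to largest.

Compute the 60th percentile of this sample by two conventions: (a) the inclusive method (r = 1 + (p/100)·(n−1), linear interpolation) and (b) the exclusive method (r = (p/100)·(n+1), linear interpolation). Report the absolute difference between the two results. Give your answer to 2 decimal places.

5.80

n = 8.
(a) r = 5.2; between ranks 5 (217) and 6 (246): 222.8.
(b) r = 5.4; between ranks 5 (217) and 6 (246): 228.6.
|222.8 − 228.6| = 5.8.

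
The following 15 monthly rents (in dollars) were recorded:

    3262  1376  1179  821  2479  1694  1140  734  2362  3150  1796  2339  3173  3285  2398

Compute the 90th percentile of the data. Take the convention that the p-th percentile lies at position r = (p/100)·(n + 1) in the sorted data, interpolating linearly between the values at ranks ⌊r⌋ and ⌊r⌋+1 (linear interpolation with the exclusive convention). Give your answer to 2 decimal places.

3271.20

Sorted: 734, 821, 1140, 1179, 1376, 1694, 1796, 2339, 2362, 2398, 2479, 3150, 3173, 3262, 3285.
n = 15.
r = (90/100)·(15 + 1) = 14.4.
Rank 14 is 3262 and rank 15 is 3285.
Interpolate: 3262 + 0.4·(3285 − 3262) = 3262 + 0.4·23 = 3271.2.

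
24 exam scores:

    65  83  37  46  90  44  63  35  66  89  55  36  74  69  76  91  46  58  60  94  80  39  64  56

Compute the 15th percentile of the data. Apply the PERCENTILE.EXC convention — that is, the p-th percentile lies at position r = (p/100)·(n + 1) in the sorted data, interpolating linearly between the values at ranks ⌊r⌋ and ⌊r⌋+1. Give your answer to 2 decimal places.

Sorted: 35, 36, 37, 39, 44, 46, 46, 55, 56, 58, 60, 63, 64, 65, 66, 69, 74, 76, 80, 83, 89, 90, 91, 94.
n = 24.
r = (15/100)·(24 + 1) = 3.75.
Rank 3 is 37 and rank 4 is 39.
Interpolate: 37 + 0.75·(39 − 37) = 37 + 0.75·2 = 38.5.

38.50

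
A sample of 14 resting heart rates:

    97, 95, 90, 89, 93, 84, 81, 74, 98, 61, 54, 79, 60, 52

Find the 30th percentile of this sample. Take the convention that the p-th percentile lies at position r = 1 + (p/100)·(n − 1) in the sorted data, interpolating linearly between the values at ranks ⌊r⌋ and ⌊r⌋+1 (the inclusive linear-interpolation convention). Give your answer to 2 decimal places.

Sorted: 52, 54, 60, 61, 74, 79, 81, 84, 89, 90, 93, 95, 97, 98.
n = 14.
r = 1 + (30/100)·(14 − 1) = 1 + 3.9 = 4.9.
Rank 4 is 61 and rank 5 is 74.
Interpolate: 61 + 0.9·(74 − 61) = 61 + 0.9·13 = 72.7.

72.70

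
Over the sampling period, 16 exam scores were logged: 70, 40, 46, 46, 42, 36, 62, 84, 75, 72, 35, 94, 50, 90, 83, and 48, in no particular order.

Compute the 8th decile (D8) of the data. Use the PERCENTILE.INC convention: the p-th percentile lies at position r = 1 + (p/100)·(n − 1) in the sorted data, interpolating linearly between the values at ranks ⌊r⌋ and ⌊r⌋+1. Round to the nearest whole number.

Sorted: 35, 36, 40, 42, 46, 46, 48, 50, 62, 70, 72, 75, 83, 84, 90, 94.
n = 16.
r = 1 + (80/100)·(16 − 1) = 1 + 12 = 13.
r is an integer, so P80 is the value at rank 13: 83.

83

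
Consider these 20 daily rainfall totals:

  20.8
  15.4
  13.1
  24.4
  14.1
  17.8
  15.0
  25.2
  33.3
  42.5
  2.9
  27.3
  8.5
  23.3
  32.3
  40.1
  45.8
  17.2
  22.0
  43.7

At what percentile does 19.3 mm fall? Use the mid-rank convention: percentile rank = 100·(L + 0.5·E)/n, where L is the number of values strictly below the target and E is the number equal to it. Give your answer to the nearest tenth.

40.0

Sorted: 2.9, 8.5, 13.1, 14.1, 15.0, 15.4, 17.2, 17.8, 20.8, 22.0, 23.3, 24.4, 25.2, 27.3, 32.3, 33.3, 40.1, 42.5, 43.7, 45.8.
Count below 19.3: L = 8; count equal: E = 0; n = 20.
Percentile rank = 100·(8 + 0.5·0)/20 = 100·8/20 = 40.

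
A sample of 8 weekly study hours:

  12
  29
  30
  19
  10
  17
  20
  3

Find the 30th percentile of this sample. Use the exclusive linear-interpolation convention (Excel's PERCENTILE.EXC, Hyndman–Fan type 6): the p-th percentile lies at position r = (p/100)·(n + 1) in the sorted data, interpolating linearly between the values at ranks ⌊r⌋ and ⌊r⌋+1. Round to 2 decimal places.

Sorted: 3, 10, 12, 17, 19, 20, 29, 30.
n = 8.
r = (30/100)·(8 + 1) = 2.7.
Rank 2 is 10 and rank 3 is 12.
Interpolate: 10 + 0.7·(12 − 10) = 10 + 0.7·2 = 11.4.

11.40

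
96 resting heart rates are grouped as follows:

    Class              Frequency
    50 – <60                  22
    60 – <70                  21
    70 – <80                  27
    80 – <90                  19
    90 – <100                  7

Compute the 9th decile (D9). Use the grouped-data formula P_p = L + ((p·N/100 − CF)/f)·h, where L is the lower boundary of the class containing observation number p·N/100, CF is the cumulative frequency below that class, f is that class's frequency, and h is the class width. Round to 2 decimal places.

88.63

N = 96; target position k = 90/100 · 96 = 86.4.
Cumulative frequencies: 22, 43, 70, 89, 96.
Observation 86.4 falls in the class 80 – <90.
L = 80, CF = 70, f = 19, h = 10.
P90 = 80 + ((86.4 − 70)/19)·10 = 80 + 8.63158 = 88.6316.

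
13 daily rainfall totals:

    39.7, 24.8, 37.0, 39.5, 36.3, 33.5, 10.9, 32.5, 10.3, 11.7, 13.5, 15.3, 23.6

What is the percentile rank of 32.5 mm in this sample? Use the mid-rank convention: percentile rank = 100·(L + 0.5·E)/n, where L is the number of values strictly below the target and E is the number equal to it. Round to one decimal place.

57.7

Sorted: 10.3, 10.9, 11.7, 13.5, 15.3, 23.6, 24.8, 32.5, 33.5, 36.3, 37.0, 39.5, 39.7.
Count below 32.5: L = 7; count equal: E = 1; n = 13.
Percentile rank = 100·(7 + 0.5·1)/13 = 100·7.5/13 = 57.69.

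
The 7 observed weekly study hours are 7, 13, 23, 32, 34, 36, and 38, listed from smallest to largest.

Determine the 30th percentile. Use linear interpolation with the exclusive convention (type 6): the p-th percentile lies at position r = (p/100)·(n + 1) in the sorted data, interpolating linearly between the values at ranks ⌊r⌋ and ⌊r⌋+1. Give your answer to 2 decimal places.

17.00

n = 7.
r = (30/100)·(7 + 1) = 2.4.
Rank 2 is 13 and rank 3 is 23.
Interpolate: 13 + 0.4·(23 − 13) = 13 + 0.4·10 = 17.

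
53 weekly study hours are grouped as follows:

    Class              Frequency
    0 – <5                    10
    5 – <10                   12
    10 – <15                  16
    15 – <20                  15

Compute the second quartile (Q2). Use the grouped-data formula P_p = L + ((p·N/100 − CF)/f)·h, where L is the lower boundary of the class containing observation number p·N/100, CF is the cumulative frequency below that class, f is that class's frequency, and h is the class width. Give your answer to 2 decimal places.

N = 53; target position k = 50/100 · 53 = 26.5.
Cumulative frequencies: 10, 22, 38, 53.
Observation 26.5 falls in the class 10 – <15.
L = 10, CF = 22, f = 16, h = 5.
P50 = 10 + ((26.5 − 22)/16)·5 = 10 + 1.40625 = 11.4062.

11.41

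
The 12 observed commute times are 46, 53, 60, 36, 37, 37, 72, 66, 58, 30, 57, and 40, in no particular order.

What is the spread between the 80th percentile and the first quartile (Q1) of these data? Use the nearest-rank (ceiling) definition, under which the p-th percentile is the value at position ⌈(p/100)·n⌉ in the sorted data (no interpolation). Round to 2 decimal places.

23.00

Sorted: 30, 36, 37, 37, 40, 46, 53, 57, 58, 60, 66, 72.
n = 12.
P25: rank ⌈25/100·12⌉ = 3 → 37.
P80: rank ⌈80/100·12⌉ = 10 → 60.
Difference: 60 − 37 = 23.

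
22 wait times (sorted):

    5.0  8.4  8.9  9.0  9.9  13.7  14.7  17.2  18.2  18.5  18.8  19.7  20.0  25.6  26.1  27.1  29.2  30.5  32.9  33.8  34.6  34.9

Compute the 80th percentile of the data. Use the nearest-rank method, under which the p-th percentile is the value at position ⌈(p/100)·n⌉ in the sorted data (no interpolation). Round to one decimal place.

n = 22.
Position = ⌈80/100 · 22⌉ = ⌈17.6⌉ = 18.
The value at rank 18 is 30.5.

30.5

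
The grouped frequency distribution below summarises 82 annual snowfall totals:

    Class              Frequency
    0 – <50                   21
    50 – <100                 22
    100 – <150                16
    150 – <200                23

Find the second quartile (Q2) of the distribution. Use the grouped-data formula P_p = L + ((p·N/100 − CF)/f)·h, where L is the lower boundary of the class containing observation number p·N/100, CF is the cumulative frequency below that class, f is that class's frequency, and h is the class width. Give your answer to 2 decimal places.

95.45

N = 82; target position k = 50/100 · 82 = 41.
Cumulative frequencies: 21, 43, 59, 82.
Observation 41 falls in the class 50 – <100.
L = 50, CF = 21, f = 22, h = 50.
P50 = 50 + ((41 − 21)/22)·50 = 50 + 45.4545 = 95.4545.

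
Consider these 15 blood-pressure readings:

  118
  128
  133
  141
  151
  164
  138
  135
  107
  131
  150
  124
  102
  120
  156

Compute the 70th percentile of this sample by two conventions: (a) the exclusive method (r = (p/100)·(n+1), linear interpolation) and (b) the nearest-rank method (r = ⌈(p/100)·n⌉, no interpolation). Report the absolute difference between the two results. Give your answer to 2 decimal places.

Sorted: 102, 107, 118, 120, 124, 128, 131, 133, 135, 138, 141, 150, 151, 156, 164.
n = 15.
(a) r = 11.2; between ranks 11 (141) and 12 (150): 142.8.
(b) the nearest-rank method: rank 11 → 141.
|142.8 − 141| = 1.8.

1.80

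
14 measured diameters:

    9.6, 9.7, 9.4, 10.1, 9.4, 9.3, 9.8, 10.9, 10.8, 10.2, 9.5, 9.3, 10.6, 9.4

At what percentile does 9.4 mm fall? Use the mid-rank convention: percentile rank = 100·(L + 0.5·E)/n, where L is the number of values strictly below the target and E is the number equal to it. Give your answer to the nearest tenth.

25.0

Sorted: 9.3, 9.3, 9.4, 9.4, 9.4, 9.5, 9.6, 9.7, 9.8, 10.1, 10.2, 10.6, 10.8, 10.9.
Count below 9.4: L = 2; count equal: E = 3; n = 14.
Percentile rank = 100·(2 + 0.5·3)/14 = 100·3.5/14 = 25.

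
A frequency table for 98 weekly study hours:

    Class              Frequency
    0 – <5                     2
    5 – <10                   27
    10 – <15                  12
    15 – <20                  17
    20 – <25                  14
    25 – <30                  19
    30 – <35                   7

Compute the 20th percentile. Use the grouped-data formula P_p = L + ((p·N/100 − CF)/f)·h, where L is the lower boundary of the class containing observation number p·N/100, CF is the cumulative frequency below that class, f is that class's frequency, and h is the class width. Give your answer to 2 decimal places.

8.26

N = 98; target position k = 20/100 · 98 = 19.6.
Cumulative frequencies: 2, 29, 41, 58, 72, 91, 98.
Observation 19.6 falls in the class 5 – <10.
L = 5, CF = 2, f = 27, h = 5.
P20 = 5 + ((19.6 − 2)/27)·5 = 5 + 3.25926 = 8.25926.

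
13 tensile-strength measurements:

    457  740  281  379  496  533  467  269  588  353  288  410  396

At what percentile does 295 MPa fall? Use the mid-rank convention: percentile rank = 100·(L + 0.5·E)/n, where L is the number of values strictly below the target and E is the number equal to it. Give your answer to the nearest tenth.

23.1

Sorted: 269, 281, 288, 353, 379, 396, 410, 457, 467, 496, 533, 588, 740.
Count below 295: L = 3; count equal: E = 0; n = 13.
Percentile rank = 100·(3 + 0.5·0)/13 = 100·3/13 = 23.08.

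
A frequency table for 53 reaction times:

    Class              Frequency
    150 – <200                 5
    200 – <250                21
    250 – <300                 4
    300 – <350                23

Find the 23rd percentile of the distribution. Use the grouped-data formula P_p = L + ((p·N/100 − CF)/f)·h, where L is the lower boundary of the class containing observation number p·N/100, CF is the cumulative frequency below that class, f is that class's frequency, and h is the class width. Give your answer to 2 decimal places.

N = 53; target position k = 23/100 · 53 = 12.19.
Cumulative frequencies: 5, 26, 30, 53.
Observation 12.19 falls in the class 200 – <250.
L = 200, CF = 5, f = 21, h = 50.
P23 = 200 + ((12.19 − 5)/21)·50 = 200 + 17.119 = 217.119.

217.12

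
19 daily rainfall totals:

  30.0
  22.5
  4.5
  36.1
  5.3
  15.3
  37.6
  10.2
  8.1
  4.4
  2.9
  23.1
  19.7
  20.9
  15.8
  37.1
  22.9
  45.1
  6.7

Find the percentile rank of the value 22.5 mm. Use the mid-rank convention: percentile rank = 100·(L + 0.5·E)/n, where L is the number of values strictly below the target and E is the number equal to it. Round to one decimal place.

60.5

Sorted: 2.9, 4.4, 4.5, 5.3, 6.7, 8.1, 10.2, 15.3, 15.8, 19.7, 20.9, 22.5, 22.9, 23.1, 30.0, 36.1, 37.1, 37.6, 45.1.
Count below 22.5: L = 11; count equal: E = 1; n = 19.
Percentile rank = 100·(11 + 0.5·1)/19 = 100·11.5/19 = 60.53.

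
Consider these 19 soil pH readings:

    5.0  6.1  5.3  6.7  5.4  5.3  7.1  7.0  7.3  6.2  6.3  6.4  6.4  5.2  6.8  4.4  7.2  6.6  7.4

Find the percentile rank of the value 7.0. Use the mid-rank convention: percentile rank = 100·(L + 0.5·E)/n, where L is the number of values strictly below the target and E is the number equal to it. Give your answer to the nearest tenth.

Sorted: 4.4, 5.0, 5.2, 5.3, 5.3, 5.4, 6.1, 6.2, 6.3, 6.4, 6.4, 6.6, 6.7, 6.8, 7.0, 7.1, 7.2, 7.3, 7.4.
Count below 7.0: L = 14; count equal: E = 1; n = 19.
Percentile rank = 100·(14 + 0.5·1)/19 = 100·14.5/19 = 76.32.

76.3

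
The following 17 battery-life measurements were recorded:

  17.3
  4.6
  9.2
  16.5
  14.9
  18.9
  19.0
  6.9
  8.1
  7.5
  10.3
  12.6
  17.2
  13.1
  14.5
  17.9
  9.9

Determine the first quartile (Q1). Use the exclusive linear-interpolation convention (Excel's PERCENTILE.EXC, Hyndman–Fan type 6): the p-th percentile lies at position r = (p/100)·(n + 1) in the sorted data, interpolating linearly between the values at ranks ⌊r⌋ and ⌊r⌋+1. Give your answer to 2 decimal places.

Sorted: 4.6, 6.9, 7.5, 8.1, 9.2, 9.9, 10.3, 12.6, 13.1, 14.5, 14.9, 16.5, 17.2, 17.3, 17.9, 18.9, 19.0.
n = 17.
r = (25/100)·(17 + 1) = 4.5.
Rank 4 is 8.1 and rank 5 is 9.2.
Interpolate: 8.1 + 0.5·(9.2 − 8.1) = 8.1 + 0.5·1.1 = 8.65.

8.65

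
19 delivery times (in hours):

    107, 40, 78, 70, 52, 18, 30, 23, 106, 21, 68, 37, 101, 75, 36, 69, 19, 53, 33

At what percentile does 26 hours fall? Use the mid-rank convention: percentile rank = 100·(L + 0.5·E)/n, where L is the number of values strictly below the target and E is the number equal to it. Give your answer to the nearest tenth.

21.1

Sorted: 18, 19, 21, 23, 30, 33, 36, 37, 40, 52, 53, 68, 69, 70, 75, 78, 101, 106, 107.
Count below 26: L = 4; count equal: E = 0; n = 19.
Percentile rank = 100·(4 + 0.5·0)/19 = 100·4/19 = 21.05.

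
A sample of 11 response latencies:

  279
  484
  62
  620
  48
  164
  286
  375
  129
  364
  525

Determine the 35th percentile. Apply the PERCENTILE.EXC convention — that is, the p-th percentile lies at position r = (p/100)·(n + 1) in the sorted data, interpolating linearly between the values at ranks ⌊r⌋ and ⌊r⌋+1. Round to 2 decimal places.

Sorted: 48, 62, 129, 164, 279, 286, 364, 375, 484, 525, 620.
n = 11.
r = (35/100)·(11 + 1) = 4.2.
Rank 4 is 164 and rank 5 is 279.
Interpolate: 164 + 0.2·(279 − 164) = 164 + 0.2·115 = 187.

187.00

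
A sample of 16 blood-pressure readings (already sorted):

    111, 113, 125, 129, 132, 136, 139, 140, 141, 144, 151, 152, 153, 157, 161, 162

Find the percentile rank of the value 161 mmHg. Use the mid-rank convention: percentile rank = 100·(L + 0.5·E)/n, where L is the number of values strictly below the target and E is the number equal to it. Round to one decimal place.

Count below 161: L = 14; count equal: E = 1; n = 16.
Percentile rank = 100·(14 + 0.5·1)/16 = 100·14.5/16 = 90.62.

90.6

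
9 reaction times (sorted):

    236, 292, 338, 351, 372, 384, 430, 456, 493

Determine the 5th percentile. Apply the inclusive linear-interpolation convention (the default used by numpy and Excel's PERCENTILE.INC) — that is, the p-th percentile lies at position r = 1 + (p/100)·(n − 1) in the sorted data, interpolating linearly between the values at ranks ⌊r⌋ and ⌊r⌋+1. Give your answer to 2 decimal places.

258.40

n = 9.
r = 1 + (5/100)·(9 − 1) = 1 + 0.4 = 1.4.
Rank 1 is 236 and rank 2 is 292.
Interpolate: 236 + 0.4·(292 − 236) = 236 + 0.4·56 = 258.4.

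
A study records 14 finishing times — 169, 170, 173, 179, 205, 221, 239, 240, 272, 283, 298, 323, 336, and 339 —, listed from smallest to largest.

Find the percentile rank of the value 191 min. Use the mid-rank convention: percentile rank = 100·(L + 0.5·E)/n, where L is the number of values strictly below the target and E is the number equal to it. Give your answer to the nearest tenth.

28.6

Count below 191: L = 4; count equal: E = 0; n = 14.
Percentile rank = 100·(4 + 0.5·0)/14 = 100·4/14 = 28.57.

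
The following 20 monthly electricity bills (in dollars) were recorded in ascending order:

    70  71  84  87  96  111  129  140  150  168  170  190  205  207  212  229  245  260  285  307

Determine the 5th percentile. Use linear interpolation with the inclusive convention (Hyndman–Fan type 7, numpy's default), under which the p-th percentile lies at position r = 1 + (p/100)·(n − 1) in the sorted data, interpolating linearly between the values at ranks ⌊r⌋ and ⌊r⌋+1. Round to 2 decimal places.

70.95

n = 20.
r = 1 + (5/100)·(20 − 1) = 1 + 0.95 = 1.95.
Rank 1 is 70 and rank 2 is 71.
Interpolate: 70 + 0.95·(71 − 70) = 70 + 0.95·1 = 70.95.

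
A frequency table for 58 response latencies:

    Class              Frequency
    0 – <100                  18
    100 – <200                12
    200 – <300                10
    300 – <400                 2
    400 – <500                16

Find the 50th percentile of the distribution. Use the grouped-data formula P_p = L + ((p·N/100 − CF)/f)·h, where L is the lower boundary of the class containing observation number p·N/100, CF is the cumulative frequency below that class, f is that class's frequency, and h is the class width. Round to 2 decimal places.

191.67

N = 58; target position k = 50/100 · 58 = 29.
Cumulative frequencies: 18, 30, 40, 42, 58.
Observation 29 falls in the class 100 – <200.
L = 100, CF = 18, f = 12, h = 100.
P50 = 100 + ((29 − 18)/12)·100 = 100 + 91.6667 = 191.667.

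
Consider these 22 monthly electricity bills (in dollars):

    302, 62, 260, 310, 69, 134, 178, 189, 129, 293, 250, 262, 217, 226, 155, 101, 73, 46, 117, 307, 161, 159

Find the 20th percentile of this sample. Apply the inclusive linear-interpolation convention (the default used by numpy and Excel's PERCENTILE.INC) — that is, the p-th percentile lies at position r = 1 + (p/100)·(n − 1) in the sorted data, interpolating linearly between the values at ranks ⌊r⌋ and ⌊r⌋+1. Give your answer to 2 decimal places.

Sorted: 46, 62, 69, 73, 101, 117, 129, 134, 155, 159, 161, 178, 189, 217, 226, 250, 260, 262, 293, 302, 307, 310.
n = 22.
r = 1 + (20/100)·(22 − 1) = 1 + 4.2 = 5.2.
Rank 5 is 101 and rank 6 is 117.
Interpolate: 101 + 0.2·(117 − 101) = 101 + 0.2·16 = 104.2.

104.20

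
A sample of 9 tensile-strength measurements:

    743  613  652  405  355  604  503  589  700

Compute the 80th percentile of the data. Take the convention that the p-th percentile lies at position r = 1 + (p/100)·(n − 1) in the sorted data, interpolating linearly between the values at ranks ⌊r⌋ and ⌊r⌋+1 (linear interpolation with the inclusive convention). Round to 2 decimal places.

Sorted: 355, 405, 503, 589, 604, 613, 652, 700, 743.
n = 9.
r = 1 + (80/100)·(9 − 1) = 1 + 6.4 = 7.4.
Rank 7 is 652 and rank 8 is 700.
Interpolate: 652 + 0.4·(700 − 652) = 652 + 0.4·48 = 671.2.

671.20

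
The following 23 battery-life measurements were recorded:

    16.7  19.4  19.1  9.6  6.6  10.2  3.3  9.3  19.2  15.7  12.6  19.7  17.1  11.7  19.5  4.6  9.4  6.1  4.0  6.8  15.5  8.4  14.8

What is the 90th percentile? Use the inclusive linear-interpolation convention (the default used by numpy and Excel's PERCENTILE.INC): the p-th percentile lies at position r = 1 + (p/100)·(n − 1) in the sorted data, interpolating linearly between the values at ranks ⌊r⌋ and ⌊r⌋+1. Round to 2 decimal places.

Sorted: 3.3, 4.0, 4.6, 6.1, 6.6, 6.8, 8.4, 9.3, 9.4, 9.6, 10.2, 11.7, 12.6, 14.8, 15.5, 15.7, 16.7, 17.1, 19.1, 19.2, 19.4, 19.5, 19.7.
n = 23.
r = 1 + (90/100)·(23 − 1) = 1 + 19.8 = 20.8.
Rank 20 is 19.2 and rank 21 is 19.4.
Interpolate: 19.2 + 0.8·(19.4 − 19.2) = 19.2 + 0.8·0.2 = 19.36.

19.36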